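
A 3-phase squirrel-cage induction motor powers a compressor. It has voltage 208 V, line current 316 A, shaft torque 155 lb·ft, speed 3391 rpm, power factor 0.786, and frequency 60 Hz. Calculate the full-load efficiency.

τ = 155 lb·ft × 1.356 = 210.2 N·m
ω = 2π × 3391/60 = 355.1 rad/s; P_out = τω = 210.2 × 355.1 = 74642 W
P_in = √3·V_L·I_L·cosφ = 1.732 × 208 × 316 × 0.786 = 89479 W
η = P_out / P_in = 74642 / 89479 = 0.834 = 83.4%

83.4 %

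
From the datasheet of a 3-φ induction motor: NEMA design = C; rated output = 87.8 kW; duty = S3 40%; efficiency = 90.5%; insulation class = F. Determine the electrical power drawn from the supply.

P_out = 87800 W
P_in = P_out/η = 87800/0.905 = 97017 W = 97 kW

97 kW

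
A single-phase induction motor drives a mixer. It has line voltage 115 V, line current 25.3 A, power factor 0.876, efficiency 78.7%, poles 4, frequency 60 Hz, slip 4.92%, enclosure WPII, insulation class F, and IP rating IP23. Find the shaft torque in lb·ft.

8.25 lb·ft

P_in = V·I·cosφ = 115 × 25.3 × 0.876 = 2549 W
P_out = η·P_in = 0.787 × 2549 = 2006 W
n_s = 120×60/4 = 1800 rpm; n = 1800×(1−0.0492) = 1711 rpm
ω = 2π×1711/60 = 179.2 rad/s
τ = P_out/ω = 2006/179.2 = 11.19 N·m
In lb·ft: 11.19/1.356 = 8.25 lb·ft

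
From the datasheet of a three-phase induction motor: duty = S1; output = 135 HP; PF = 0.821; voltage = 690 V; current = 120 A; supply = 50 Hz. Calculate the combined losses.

17000 W

P_in = √3·V·I·cosφ = 1.732×690×120×0.821 = 117739 W
P_out = 135×746 = 100710 W
Losses = P_in − P_out = 117739 − 100710 = 17029 W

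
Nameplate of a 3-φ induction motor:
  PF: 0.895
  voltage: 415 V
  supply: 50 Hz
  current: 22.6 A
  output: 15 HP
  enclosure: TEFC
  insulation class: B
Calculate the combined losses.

P_in = √3·V·I·cosφ = 1.732×415×22.6×0.895 = 14539 W
P_out = 15×746 = 11190 W
Losses = P_in − P_out = 14539 − 11190 = 3349 W

3350 W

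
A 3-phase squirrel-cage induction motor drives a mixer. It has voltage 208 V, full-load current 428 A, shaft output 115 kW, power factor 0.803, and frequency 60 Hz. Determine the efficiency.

92.9 %

P_out = 115 kW = 115000 W
P_in = √3·V_L·I_L·cosφ = 1.732 × 208 × 428 × 0.803 = 123814 W
η = P_out / P_in = 115000 / 123814 = 0.929 = 92.9%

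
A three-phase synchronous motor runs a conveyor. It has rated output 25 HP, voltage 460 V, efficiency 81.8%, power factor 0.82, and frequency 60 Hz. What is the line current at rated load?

P_out = 25 × 746 = 18650 W
P_in = P_out / η = 18650 / 0.818 = 22800 W
I_L = P_in / (√3·V_L·cosφ) = 22800 / (1.732 × 460 × 0.82) = 34.9 A

34.9 A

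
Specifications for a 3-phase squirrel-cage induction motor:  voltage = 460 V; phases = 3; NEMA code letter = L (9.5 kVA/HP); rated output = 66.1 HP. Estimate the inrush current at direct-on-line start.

S_LR = 9.5 × 66.1 = 627.95 kVA
I_LR = S_LR/(√3·V_L) = 627950/(1.732×460) = 788 A

788 A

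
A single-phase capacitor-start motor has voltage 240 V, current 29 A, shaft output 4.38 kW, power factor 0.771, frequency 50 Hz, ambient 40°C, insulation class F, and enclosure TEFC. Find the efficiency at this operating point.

P_out = 4.38 kW = 4380 W
P_in = V·I·cosφ = 240 × 29 × 0.771 = 5366 W
η = P_out / P_in = 4380 / 5366 = 0.816 = 81.6%

81.6 %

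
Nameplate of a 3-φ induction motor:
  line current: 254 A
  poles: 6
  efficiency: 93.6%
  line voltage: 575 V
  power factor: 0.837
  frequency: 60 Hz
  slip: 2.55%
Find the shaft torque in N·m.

1620 N·m

P_in = √3·V·I·cosφ = 1.732 × 575 × 254 × 0.837 = 211726 W
P_out = η·P_in = 0.936 × 211726 = 198176 W
n_s = 120×60/6 = 1200 rpm; n = 1200×(1−0.0255) = 1169 rpm
ω = 2π×1169/60 = 122.4 rad/s
τ = P_out/ω = 198176/122.4 = 1620 N·m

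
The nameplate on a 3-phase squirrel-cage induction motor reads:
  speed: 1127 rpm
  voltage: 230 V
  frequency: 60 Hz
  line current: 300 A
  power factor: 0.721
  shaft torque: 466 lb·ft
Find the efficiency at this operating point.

τ = 466 lb·ft × 1.356 = 631.9 N·m
ω = 2π × 1127/60 = 118 rad/s; P_out = τω = 631.9 × 118 = 74564 W
P_in = √3·V_L·I_L·cosφ = 1.732 × 230 × 300 × 0.721 = 86165 W
η = P_out / P_in = 74564 / 86165 = 0.865 = 86.5%

86.5 %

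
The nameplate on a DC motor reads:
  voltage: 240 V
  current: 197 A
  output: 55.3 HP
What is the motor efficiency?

P_out = 55.3 × 746 = 41254 W
P_in = V·I = 240 × 197 = 47280 W
η = P_out / P_in = 41254 / 47280 = 0.873 = 87.3%

87.3 %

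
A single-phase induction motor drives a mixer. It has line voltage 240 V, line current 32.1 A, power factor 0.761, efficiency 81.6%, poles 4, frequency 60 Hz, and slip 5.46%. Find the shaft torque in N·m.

P_in = V·I·cosφ = 240 × 32.1 × 0.761 = 5863 W
P_out = η·P_in = 0.816 × 5863 = 4784 W
n_s = 120×60/4 = 1800 rpm; n = 1800×(1−0.0546) = 1702 rpm
ω = 2π×1702/60 = 178.2 rad/s
τ = P_out/ω = 4784/178.2 = 26.8 N·m

26.8 N·m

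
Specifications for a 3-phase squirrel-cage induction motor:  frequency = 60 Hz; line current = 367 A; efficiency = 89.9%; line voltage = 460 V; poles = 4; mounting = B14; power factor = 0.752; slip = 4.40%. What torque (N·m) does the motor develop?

P_in = √3·V·I·cosφ = 1.732 × 460 × 367 × 0.752 = 219882 W
P_out = η·P_in = 0.899 × 219882 = 197674 W
n_s = 120×60/4 = 1800 rpm; n = 1800×(1−0.044) = 1721 rpm
ω = 2π×1721/60 = 180.2 rad/s
τ = P_out/ω = 197674/180.2 = 1100 N·m

1100 N·m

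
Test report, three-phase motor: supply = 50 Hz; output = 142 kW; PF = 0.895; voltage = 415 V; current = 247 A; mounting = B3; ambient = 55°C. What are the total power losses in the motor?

P_in = √3·V·I·cosφ = 1.732×415×247×0.895 = 158897 W
P_out = 142000 W
Losses = P_in − P_out = 158897 − 142000 = 16897 W

16.9 kW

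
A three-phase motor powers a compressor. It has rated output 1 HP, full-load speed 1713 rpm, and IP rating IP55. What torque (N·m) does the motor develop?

4.16 N·m

P_out = 1 × 746 = 746 W
ω = 2π × 1713/60 = 179.4 rad/s
τ = P_out/ω = 746/179.4 = 4.16 N·m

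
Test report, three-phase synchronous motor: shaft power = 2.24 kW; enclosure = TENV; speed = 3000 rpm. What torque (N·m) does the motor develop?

ω = 2π × 3000/60 = 314.2 rad/s
τ = P/ω = 2240/314.2 = 7.13 N·m

7.13 N·m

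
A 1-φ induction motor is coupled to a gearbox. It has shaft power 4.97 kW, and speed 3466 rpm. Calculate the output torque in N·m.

ω = 2π × 3466/60 = 363 rad/s
τ = P/ω = 4970/363 = 13.7 N·m

13.7 N·m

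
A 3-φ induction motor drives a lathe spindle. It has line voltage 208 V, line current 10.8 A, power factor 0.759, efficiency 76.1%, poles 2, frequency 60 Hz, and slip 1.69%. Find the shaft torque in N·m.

6.06 N·m

P_in = √3·V·I·cosφ = 1.732 × 208 × 10.8 × 0.759 = 2953 W
P_out = η·P_in = 0.761 × 2953 = 2247 W
n_s = 120×60/2 = 3600 rpm; n = 3600×(1−0.0169) = 3539 rpm
ω = 2π×3539/60 = 370.6 rad/s
τ = P_out/ω = 2247/370.6 = 6.06 N·m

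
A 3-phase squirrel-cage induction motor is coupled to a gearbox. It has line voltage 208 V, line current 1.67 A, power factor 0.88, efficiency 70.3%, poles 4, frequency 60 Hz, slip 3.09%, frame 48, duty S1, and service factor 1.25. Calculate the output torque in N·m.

2.04 N·m

P_in = √3·V·I·cosφ = 1.732 × 208 × 1.67 × 0.88 = 529 W
P_out = η·P_in = 0.703 × 529 = 372 W
n_s = 120×60/4 = 1800 rpm; n = 1800×(1−0.0309) = 1744 rpm
ω = 2π×1744/60 = 182.6 rad/s
τ = P_out/ω = 372/182.6 = 2.04 N·m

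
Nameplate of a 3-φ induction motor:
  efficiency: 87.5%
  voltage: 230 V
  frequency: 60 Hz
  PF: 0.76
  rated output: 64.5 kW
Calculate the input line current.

243 A

P_out = 64.5 kW = 64500 W
P_in = P_out / η = 64500 / 0.875 = 73714 W
I_L = P_in / (√3·V_L·cosφ) = 73714 / (1.732 × 230 × 0.76) = 243 A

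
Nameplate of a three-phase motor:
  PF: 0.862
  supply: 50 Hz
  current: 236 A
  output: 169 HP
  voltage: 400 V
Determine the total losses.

P_in = √3·V·I·cosφ = 1.732×400×236×0.862 = 140938 W
P_out = 169×746 = 126074 W
Losses = P_in − P_out = 140938 − 126074 = 14864 W

14900 W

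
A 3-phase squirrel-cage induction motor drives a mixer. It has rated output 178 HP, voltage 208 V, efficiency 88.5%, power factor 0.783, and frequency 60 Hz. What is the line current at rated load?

532 A

P_out = 178 × 746 = 132788 W
P_in = P_out / η = 132788 / 0.885 = 150043 W
I_L = P_in / (√3·V_L·cosφ) = 150043 / (1.732 × 208 × 0.783) = 532 A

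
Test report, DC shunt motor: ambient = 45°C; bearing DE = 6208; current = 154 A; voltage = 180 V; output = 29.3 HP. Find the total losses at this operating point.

P_in = V·I = 180×154 = 27720 W
P_out = 29.3×746 = 21858 W
Losses = P_in − P_out = 27720 − 21858 = 5862 W

5860 W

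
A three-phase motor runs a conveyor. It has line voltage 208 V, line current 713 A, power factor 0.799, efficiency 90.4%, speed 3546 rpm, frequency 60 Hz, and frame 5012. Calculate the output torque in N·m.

P_in = √3·V·I·cosφ = 1.732 × 208 × 713 × 0.799 = 205233 W
P_out = η·P_in = 0.904 × 205233 = 185531 W
n = 3546 rpm
ω = 2π×3546/60 = 371.3 rad/s
τ = P_out/ω = 185531/371.3 = 500 N·m

500 N·m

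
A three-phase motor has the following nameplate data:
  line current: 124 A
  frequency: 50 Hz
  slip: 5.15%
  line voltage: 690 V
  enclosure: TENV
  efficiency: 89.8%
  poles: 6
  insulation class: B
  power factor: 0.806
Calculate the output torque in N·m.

P_in = √3·V·I·cosφ = 1.732 × 690 × 124 × 0.806 = 119441 W
P_out = η·P_in = 0.898 × 119441 = 107258 W
n_s = 120×50/6 = 1000 rpm; n = 1000×(1−0.0515) = 949 rpm
ω = 2π×949/60 = 99.38 rad/s
τ = P_out/ω = 107258/99.38 = 1080 N·m

1080 N·m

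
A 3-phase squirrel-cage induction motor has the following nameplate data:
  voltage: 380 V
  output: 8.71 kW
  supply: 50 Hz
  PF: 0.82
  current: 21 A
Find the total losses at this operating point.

P_in = √3·V·I·cosφ = 1.732×380×21×0.82 = 11334 W
P_out = 8710 W
Losses = P_in − P_out = 11334 − 8710 = 2624 W

2620 W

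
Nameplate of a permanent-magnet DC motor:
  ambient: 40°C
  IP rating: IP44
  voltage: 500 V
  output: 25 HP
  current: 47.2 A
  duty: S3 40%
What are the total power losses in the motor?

P_in = V·I = 500×47.2 = 23600 W
P_out = 25×746 = 18650 W
Losses = P_in − P_out = 23600 − 18650 = 4950 W

4950 W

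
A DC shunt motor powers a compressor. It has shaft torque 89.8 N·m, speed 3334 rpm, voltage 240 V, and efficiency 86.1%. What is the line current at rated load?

ω = 2π×3334/60 = 349.1 rad/s; P_out = τω = 89.8 × 349.1 = 31349 W
P_in = P_out / η = 31349 / 0.861 = 36410 W
I = P_in / V = 36410 / 240 = 152 A

152 A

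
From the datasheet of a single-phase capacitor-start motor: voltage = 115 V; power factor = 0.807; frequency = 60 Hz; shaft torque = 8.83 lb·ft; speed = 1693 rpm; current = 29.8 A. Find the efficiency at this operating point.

τ = 8.83 lb·ft × 1.356 = 11.97 N·m
ω = 2π × 1693/60 = 177.3 rad/s; P_out = τω = 11.97 × 177.3 = 2122 W
P_in = V·I·cosφ = 115 × 29.8 × 0.807 = 2766 W
η = P_out / P_in = 2122 / 2766 = 0.767 = 76.7%

76.7 %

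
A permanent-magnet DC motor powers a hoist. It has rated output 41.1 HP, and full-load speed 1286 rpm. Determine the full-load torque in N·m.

228 N·m

P_out = 41.1 × 746 = 30661 W
ω = 2π × 1286/60 = 134.7 rad/s
τ = P_out/ω = 30661/134.7 = 228 N·m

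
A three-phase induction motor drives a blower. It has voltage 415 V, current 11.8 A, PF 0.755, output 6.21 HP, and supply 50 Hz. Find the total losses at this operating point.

P_in = √3·V·I·cosφ = 1.732×415×11.8×0.755 = 6404 W
P_out = 6.21×746 = 4633 W
Losses = P_in − P_out = 6404 − 4633 = 1771 W

1770 W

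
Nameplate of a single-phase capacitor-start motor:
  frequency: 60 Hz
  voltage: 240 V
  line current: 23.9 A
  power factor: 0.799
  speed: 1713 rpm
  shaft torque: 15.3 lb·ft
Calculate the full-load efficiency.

τ = 15.3 lb·ft × 1.356 = 20.75 N·m
ω = 2π × 1713/60 = 179.4 rad/s; P_out = τω = 20.75 × 179.4 = 3723 W
P_in = V·I·cosφ = 240 × 23.9 × 0.799 = 4583 W
η = P_out / P_in = 3723 / 4583 = 0.812 = 81.2%

81.2 %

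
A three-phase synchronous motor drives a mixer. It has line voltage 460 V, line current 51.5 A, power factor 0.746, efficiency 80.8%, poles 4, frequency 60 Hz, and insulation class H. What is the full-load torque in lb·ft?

96.8 lb·ft

P_in = √3·V·I·cosφ = 1.732 × 460 × 51.5 × 0.746 = 30609 W
P_out = η·P_in = 0.808 × 30609 = 24732 W
n = n_s = 120×60/4 = 1800 rpm (synchronous)
ω = 2π×1800/60 = 188.5 rad/s
τ = P_out/ω = 24732/188.5 = 131.2 N·m
In lb·ft: 131.2/1.356 = 96.8 lb·ft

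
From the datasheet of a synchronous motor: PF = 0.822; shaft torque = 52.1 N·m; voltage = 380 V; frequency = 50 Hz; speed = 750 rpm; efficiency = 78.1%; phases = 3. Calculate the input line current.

9.68 A

ω = 2π×750/60 = 78.54 rad/s; P_out = τω = 52.1 × 78.54 = 4092 W
P_in = P_out / η = 4092 / 0.781 = 5239 W
I_L = P_in / (√3·V_L·cosφ) = 5239 / (1.732 × 380 × 0.822) = 9.68 A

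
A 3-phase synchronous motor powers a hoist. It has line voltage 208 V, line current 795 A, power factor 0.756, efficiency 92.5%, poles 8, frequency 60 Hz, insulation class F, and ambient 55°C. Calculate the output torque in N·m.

P_in = √3·V·I·cosφ = 1.732 × 208 × 795 × 0.756 = 216521 W
P_out = η·P_in = 0.925 × 216521 = 200282 W
n = n_s = 120×60/8 = 900 rpm (synchronous)
ω = 2π×900/60 = 94.25 rad/s
τ = P_out/ω = 200282/94.25 = 2130 N·m

2130 N·m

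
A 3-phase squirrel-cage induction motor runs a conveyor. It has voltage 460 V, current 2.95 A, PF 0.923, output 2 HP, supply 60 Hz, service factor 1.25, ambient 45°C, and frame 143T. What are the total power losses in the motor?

P_in = √3·V·I·cosφ = 1.732×460×2.95×0.923 = 2169 W
P_out = 2×746 = 1492 W
Losses = P_in − P_out = 2169 − 1492 = 677 W

677 W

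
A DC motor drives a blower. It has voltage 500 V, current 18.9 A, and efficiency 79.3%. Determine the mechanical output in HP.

P_in = V·I = 500 × 18.9 = 9450 W
P_out = η·P_in = 0.793 × 9450 = 7494 W
= 7494/746 = 10 HP

10 HP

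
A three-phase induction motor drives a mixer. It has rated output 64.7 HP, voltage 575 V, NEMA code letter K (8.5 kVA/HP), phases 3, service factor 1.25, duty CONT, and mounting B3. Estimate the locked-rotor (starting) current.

S_LR = 8.5 × 64.7 = 549.95 kVA
I_LR = S_LR/(√3·V_L) = 549950/(1.732×575) = 552 A

552 A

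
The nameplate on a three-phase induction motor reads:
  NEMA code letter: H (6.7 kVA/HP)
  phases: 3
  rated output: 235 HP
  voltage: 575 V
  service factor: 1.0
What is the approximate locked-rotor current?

1580 A

S_LR = 6.7 × 235 = 1574.5 kVA
I_LR = S_LR/(√3·V_L) = 1574500/(1.732×575) = 1580 A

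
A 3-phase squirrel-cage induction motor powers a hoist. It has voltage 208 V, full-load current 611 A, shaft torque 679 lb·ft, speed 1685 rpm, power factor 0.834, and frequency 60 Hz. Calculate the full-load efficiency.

τ = 679 lb·ft × 1.356 = 920.7 N·m
ω = 2π × 1685/60 = 176.5 rad/s; P_out = τω = 920.7 × 176.5 = 162504 W
P_in = √3·V_L·I_L·cosφ = 1.732 × 208 × 611 × 0.834 = 183577 W
η = P_out / P_in = 162504 / 183577 = 0.885 = 88.5%

88.5 %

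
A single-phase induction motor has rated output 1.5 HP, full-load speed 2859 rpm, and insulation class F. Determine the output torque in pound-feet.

P_out = 1.5 × 746 = 1119 W
ω = 2π × 2859/60 = 299.4 rad/s
τ = P_out/ω = 1119/299.4 = 3.737 N·m
In lb·ft: 3.737/1.356 = 2.76 lb·ft

2.76 lb·ft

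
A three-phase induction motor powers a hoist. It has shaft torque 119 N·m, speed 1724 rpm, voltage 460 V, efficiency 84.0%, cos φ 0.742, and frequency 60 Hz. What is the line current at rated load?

ω = 2π×1724/60 = 180.5 rad/s; P_out = τω = 119 × 180.5 = 21480 W
P_in = P_out / η = 21480 / 0.840 = 25571 W
I_L = P_in / (√3·V_L·cosφ) = 25571 / (1.732 × 460 × 0.742) = 43.3 A

43.3 A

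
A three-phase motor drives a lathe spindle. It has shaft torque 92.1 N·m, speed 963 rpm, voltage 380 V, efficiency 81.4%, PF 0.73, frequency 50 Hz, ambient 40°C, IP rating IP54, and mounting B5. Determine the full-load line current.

ω = 2π×963/60 = 100.8 rad/s; P_out = τω = 92.1 × 100.8 = 9284 W
P_in = P_out / η = 9284 / 0.814 = 11405 W
I_L = P_in / (√3·V_L·cosφ) = 11405 / (1.732 × 380 × 0.73) = 23.7 A

23.7 A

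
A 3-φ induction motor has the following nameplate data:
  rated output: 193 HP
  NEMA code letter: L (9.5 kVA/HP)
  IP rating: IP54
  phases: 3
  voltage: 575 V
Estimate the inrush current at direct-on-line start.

1840 A

S_LR = 9.5 × 193 = 1833.5 kVA
I_LR = S_LR/(√3·V_L) = 1833500/(1.732×575) = 1840 A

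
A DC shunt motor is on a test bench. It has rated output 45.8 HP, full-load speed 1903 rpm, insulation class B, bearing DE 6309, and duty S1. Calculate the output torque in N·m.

P_out = 45.8 × 746 = 34167 W
ω = 2π × 1903/60 = 199.3 rad/s
τ = P_out/ω = 34167/199.3 = 171 N·m

171 N·m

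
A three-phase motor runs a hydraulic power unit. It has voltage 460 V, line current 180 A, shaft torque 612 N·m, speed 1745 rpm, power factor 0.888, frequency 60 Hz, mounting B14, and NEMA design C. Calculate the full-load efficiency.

ω = 2π × 1745/60 = 182.7 rad/s; P_out = τω = 612 × 182.7 = 111812 W
P_in = √3·V_L·I_L·cosφ = 1.732 × 460 × 180 × 0.888 = 127348 W
η = P_out / P_in = 111812 / 127348 = 0.878 = 87.8%

87.8 %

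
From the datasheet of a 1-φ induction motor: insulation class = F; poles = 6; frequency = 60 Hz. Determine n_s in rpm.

1200 rpm

n_s = 120f/p = 120×60/6 = 1200 rpm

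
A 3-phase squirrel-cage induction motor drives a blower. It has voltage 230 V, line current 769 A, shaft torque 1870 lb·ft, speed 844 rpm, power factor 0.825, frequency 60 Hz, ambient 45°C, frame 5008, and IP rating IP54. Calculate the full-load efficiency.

88.7 %

τ = 1870 lb·ft × 1.356 = 2536 N·m
ω = 2π × 844/60 = 88.38 rad/s; P_out = τω = 2536 × 88.38 = 224132 W
P_in = √3·V_L·I_L·cosφ = 1.732 × 230 × 769 × 0.825 = 252730 W
η = P_out / P_in = 224132 / 252730 = 0.887 = 88.7%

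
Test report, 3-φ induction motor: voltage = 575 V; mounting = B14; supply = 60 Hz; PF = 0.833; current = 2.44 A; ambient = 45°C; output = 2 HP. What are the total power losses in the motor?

532 W

P_in = √3·V·I·cosφ = 1.732×575×2.44×0.833 = 2024 W
P_out = 2×746 = 1492 W
Losses = P_in − P_out = 2024 − 1492 = 532 W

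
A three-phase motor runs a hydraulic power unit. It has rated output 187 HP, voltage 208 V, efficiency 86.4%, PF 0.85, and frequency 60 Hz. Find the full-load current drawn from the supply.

P_out = 187 × 746 = 139502 W
P_in = P_out / η = 139502 / 0.864 = 161461 W
I_L = P_in / (√3·V_L·cosφ) = 161461 / (1.732 × 208 × 0.85) = 527 A

527 A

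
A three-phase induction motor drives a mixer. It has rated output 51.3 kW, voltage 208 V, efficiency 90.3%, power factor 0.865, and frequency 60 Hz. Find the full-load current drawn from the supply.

P_out = 51.3 kW = 51300 W
P_in = P_out / η = 51300 / 0.903 = 56811 W
I_L = P_in / (√3·V_L·cosφ) = 56811 / (1.732 × 208 × 0.865) = 182 A

182 A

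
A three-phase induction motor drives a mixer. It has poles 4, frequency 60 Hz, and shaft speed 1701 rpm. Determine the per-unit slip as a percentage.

5.50 %

n_s = 120f/p = 120×60/4 = 1800 rpm
s = (n_s − n)/n_s = (1800 − 1701)/1800 = 0.0550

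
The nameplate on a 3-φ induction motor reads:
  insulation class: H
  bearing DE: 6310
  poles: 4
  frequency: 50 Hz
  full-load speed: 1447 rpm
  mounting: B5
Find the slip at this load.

3.53 %

n_s = 120f/p = 120×50/4 = 1500 rpm
s = (n_s − n)/n_s = (1500 − 1447)/1500 = 0.0353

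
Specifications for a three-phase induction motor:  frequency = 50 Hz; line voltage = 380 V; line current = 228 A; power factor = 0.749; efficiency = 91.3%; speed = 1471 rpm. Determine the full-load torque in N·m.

P_in = √3·V·I·cosφ = 1.732 × 380 × 228 × 0.749 = 112395 W
P_out = η·P_in = 0.913 × 112395 = 102617 W
n = 1471 rpm
ω = 2π×1471/60 = 154 rad/s
τ = P_out/ω = 102617/154 = 666 N·m

666 N·m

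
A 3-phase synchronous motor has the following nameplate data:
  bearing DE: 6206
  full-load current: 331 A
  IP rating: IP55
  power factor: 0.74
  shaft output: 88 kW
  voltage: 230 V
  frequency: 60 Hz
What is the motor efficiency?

P_out = 88 kW = 88000 W
P_in = √3·V_L·I_L·cosφ = 1.732 × 230 × 331 × 0.74 = 97574 W
η = P_out / P_in = 88000 / 97574 = 0.902 = 90.2%

90.2 %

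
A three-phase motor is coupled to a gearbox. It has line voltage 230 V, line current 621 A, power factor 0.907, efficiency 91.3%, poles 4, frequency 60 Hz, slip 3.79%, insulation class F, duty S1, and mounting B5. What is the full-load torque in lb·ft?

833 lb·ft

P_in = √3·V·I·cosφ = 1.732 × 230 × 621 × 0.907 = 224375 W
P_out = η·P_in = 0.913 × 224375 = 204854 W
n_s = 120×60/4 = 1800 rpm; n = 1800×(1−0.0379) = 1732 rpm
ω = 2π×1732/60 = 181.4 rad/s
τ = P_out/ω = 204854/181.4 = 1129 N·m
In lb·ft: 1129/1.356 = 833 lb·ft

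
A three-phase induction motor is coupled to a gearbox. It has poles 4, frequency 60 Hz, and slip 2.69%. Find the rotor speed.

1752 rpm

n_s = 120f/p = 120×60/4 = 1800 rpm
n = n_s(1 − s) = 1800 × (1 − 0.0269) = 1752 rpm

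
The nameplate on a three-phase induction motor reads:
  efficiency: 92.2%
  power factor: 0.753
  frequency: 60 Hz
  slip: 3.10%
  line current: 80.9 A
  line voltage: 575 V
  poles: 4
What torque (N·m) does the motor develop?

306 N·m

P_in = √3·V·I·cosφ = 1.732 × 575 × 80.9 × 0.753 = 60668 W
P_out = η·P_in = 0.922 × 60668 = 55936 W
n_s = 120×60/4 = 1800 rpm; n = 1800×(1−0.031) = 1744 rpm
ω = 2π×1744/60 = 182.6 rad/s
τ = P_out/ω = 55936/182.6 = 306 N·m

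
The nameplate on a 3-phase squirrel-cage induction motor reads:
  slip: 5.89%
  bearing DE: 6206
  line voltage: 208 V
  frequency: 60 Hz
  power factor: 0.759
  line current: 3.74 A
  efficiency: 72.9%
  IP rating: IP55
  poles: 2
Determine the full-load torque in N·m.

2.1 N·m

P_in = √3·V·I·cosφ = 1.732 × 208 × 3.74 × 0.759 = 1023 W
P_out = η·P_in = 0.729 × 1023 = 746 W
n_s = 120×60/2 = 3600 rpm; n = 3600×(1−0.0589) = 3388 rpm
ω = 2π×3388/60 = 354.8 rad/s
τ = P_out/ω = 746/354.8 = 2.1 N·m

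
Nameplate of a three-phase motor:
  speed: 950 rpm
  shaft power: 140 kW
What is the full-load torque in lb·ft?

1040 lb·ft

ω = 2π × 950/60 = 99.48 rad/s
τ = P/ω = 140000/99.48 = 1407 N·m
In lb·ft: 1407/1.356 = 1040 lb·ft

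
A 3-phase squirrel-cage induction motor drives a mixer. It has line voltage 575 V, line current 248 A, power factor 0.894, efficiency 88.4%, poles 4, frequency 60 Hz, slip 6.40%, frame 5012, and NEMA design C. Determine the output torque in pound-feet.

816 lb·ft

P_in = √3·V·I·cosφ = 1.732 × 575 × 248 × 0.894 = 220803 W
P_out = η·P_in = 0.884 × 220803 = 195190 W
n_s = 120×60/4 = 1800 rpm; n = 1800×(1−0.064) = 1685 rpm
ω = 2π×1685/60 = 176.5 rad/s
τ = P_out/ω = 195190/176.5 = 1106 N·m
In lb·ft: 1106/1.356 = 816 lb·ft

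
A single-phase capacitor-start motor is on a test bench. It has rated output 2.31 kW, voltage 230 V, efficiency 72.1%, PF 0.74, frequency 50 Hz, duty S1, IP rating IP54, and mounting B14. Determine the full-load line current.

18.8 A

P_out = 2.31 kW = 2310 W
P_in = P_out / η = 2310 / 0.721 = 3204 W
I = P_in / (V·cosφ) = 3204 / (230 × 0.74) = 18.8 A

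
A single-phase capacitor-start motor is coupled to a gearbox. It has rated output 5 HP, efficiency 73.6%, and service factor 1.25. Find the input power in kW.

5.07 kW

P_out = 5 × 746 = 3730 W
P_in = P_out/η = 3730/0.736 = 5068 W = 5.07 kW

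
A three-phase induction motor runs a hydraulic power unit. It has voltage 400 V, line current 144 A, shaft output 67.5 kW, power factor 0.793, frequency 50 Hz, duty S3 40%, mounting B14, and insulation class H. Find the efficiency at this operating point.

85.3 %

P_out = 67.5 kW = 67500 W
P_in = √3·V_L·I_L·cosφ = 1.732 × 400 × 144 × 0.793 = 79112 W
η = P_out / P_in = 67500 / 79112 = 0.853 = 85.3%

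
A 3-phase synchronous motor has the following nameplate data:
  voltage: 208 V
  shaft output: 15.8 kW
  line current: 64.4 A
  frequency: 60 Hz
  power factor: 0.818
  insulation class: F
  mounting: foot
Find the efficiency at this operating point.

83.3 %

P_out = 15.8 kW = 15800 W
P_in = √3·V_L·I_L·cosφ = 1.732 × 208 × 64.4 × 0.818 = 18978 W
η = P_out / P_in = 15800 / 18978 = 0.833 = 83.3%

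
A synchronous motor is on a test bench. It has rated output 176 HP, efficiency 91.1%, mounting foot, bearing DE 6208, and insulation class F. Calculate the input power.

144 kW

P_out = 176 × 746 = 131296 W
P_in = P_out/η = 131296/0.911 = 144123 W = 144 kW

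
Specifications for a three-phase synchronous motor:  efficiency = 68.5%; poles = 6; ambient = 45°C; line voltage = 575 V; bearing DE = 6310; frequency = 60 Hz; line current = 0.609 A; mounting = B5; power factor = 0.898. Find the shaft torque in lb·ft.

2.19 lb·ft

P_in = √3·V·I·cosφ = 1.732 × 575 × 0.609 × 0.898 = 545 W
P_out = η·P_in = 0.685 × 545 = 373 W
n = n_s = 120×60/6 = 1200 rpm (synchronous)
ω = 2π×1200/60 = 125.7 rad/s
τ = P_out/ω = 373/125.7 = 2.967 N·m
In lb·ft: 2.967/1.356 = 2.19 lb·ft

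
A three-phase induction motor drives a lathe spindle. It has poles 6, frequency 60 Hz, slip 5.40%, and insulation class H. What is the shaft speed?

n_s = 120f/p = 120×60/6 = 1200 rpm
n = n_s(1 − s) = 1200 × (1 − 0.054) = 1135 rpm

1135 rpm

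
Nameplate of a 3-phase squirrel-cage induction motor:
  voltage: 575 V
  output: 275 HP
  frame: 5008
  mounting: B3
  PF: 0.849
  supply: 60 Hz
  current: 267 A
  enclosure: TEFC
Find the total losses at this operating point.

20.6 kW

P_in = √3·V·I·cosφ = 1.732×575×267×0.849 = 225754 W
P_out = 275×746 = 205150 W
Losses = P_in − P_out = 225754 − 205150 = 20604 W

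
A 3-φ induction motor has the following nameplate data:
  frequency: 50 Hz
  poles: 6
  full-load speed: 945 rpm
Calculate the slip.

n_s = 120f/p = 120×50/6 = 1000 rpm
s = (n_s − n)/n_s = (1000 − 945)/1000 = 0.0550

5.50 %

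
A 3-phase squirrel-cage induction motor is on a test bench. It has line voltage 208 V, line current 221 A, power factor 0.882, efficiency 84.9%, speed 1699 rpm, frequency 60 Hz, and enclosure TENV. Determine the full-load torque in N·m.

P_in = √3·V·I·cosφ = 1.732 × 208 × 221 × 0.882 = 70222 W
P_out = η·P_in = 0.849 × 70222 = 59618 W
n = 1699 rpm
ω = 2π×1699/60 = 177.9 rad/s
τ = P_out/ω = 59618/177.9 = 335 N·m

335 N·m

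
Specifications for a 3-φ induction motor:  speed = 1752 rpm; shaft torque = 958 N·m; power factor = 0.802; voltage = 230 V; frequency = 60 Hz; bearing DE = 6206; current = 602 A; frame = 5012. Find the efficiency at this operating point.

91.4 %

ω = 2π × 1752/60 = 183.5 rad/s; P_out = τω = 958 × 183.5 = 175793 W
P_in = √3·V_L·I_L·cosφ = 1.732 × 230 × 602 × 0.802 = 192330 W
η = P_out / P_in = 175793 / 192330 = 0.914 = 91.4%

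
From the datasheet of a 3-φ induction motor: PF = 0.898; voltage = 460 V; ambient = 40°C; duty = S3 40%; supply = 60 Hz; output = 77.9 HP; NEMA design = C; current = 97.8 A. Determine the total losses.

P_in = √3·V·I·cosφ = 1.732×460×97.8×0.898 = 69971 W
P_out = 77.9×746 = 58113 W
Losses = P_in − P_out = 69971 − 58113 = 11858 W

11900 W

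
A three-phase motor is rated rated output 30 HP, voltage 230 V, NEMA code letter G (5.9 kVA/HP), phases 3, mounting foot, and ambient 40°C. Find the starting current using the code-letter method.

S_LR = 5.9 × 30 = 177 kVA
I_LR = S_LR/(√3·V_L) = 177000/(1.732×230) = 444 A

444 A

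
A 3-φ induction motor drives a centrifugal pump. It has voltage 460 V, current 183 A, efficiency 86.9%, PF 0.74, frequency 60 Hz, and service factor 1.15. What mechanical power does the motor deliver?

93.8 kW

P_in = √3·V·I·cosφ = 1.732 × 460 × 183 × 0.74 = 107892 W
P_out = η·P_in = 0.869 × 107892 = 93758 W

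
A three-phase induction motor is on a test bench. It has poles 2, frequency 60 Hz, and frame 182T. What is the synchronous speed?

3600 rpm

n_s = 120f/p = 120×60/2 = 3600 rpm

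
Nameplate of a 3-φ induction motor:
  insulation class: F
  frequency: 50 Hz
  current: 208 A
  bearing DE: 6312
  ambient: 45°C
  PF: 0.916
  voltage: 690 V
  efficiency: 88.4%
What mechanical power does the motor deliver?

201 kW

P_in = √3·V·I·cosφ = 1.732 × 690 × 208 × 0.916 = 227696 W
P_out = η·P_in = 0.884 × 227696 = 201283 W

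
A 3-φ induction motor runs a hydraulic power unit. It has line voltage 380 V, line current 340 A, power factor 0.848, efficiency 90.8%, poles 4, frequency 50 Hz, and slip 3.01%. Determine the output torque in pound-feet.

834 lb·ft

P_in = √3·V·I·cosφ = 1.732 × 380 × 340 × 0.848 = 189761 W
P_out = η·P_in = 0.908 × 189761 = 172303 W
n_s = 120×50/4 = 1500 rpm; n = 1500×(1−0.0301) = 1455 rpm
ω = 2π×1455/60 = 152.4 rad/s
τ = P_out/ω = 172303/152.4 = 1131 N·m
In lb·ft: 1131/1.356 = 834 lb·ft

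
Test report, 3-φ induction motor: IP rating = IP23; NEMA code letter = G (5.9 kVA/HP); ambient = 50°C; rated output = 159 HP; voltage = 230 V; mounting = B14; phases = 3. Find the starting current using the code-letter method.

S_LR = 5.9 × 159 = 938.1 kVA
I_LR = S_LR/(√3·V_L) = 938100/(1.732×230) = 2350 A

2350 A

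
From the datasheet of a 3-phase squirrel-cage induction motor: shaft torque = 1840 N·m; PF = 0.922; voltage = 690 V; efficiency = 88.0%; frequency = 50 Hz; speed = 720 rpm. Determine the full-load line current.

ω = 2π×720/60 = 75.4 rad/s; P_out = τω = 1840 × 75.4 = 138736 W
P_in = P_out / η = 138736 / 0.880 = 157655 W
I_L = P_in / (√3·V_L·cosφ) = 157655 / (1.732 × 690 × 0.922) = 143 A

143 A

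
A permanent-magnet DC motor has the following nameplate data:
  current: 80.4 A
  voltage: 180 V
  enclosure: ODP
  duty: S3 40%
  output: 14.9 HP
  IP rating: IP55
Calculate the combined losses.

3.36 kW

P_in = V·I = 180×80.4 = 14472 W
P_out = 14.9×746 = 11115 W
Losses = P_in − P_out = 14472 − 11115 = 3357 W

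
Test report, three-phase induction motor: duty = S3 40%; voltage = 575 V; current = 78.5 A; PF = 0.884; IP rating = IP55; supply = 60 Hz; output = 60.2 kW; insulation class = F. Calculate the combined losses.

8.91 kW

P_in = √3·V·I·cosφ = 1.732×575×78.5×0.884 = 69109 W
P_out = 60200 W
Losses = P_in − P_out = 69109 − 60200 = 8909 W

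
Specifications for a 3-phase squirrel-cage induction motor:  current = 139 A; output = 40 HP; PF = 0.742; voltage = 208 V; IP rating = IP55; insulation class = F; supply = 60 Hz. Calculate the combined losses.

P_in = √3·V·I·cosφ = 1.732×208×139×0.742 = 37156 W
P_out = 40×746 = 29840 W
Losses = P_in − P_out = 37156 − 29840 = 7316 W

7.32 kW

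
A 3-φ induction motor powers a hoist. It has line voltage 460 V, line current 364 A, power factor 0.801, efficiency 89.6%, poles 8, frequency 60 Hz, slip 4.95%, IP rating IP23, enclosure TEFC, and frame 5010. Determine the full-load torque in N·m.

2320 N·m

P_in = √3·V·I·cosφ = 1.732 × 460 × 364 × 0.801 = 232295 W
P_out = η·P_in = 0.896 × 232295 = 208136 W
n_s = 120×60/8 = 900 rpm; n = 900×(1−0.0495) = 855 rpm
ω = 2π×855/60 = 89.54 rad/s
τ = P_out/ω = 208136/89.54 = 2320 N·m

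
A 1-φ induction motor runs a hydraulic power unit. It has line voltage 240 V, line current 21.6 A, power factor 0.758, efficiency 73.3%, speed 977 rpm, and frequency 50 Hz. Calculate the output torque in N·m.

P_in = V·I·cosφ = 240 × 21.6 × 0.758 = 3929 W
P_out = η·P_in = 0.733 × 3929 = 2880 W
n = 977 rpm
ω = 2π×977/60 = 102.3 rad/s
τ = P_out/ω = 2880/102.3 = 28.2 N·m

28.2 N·m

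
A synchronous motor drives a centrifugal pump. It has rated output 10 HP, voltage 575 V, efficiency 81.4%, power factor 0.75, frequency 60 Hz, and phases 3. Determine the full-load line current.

P_out = 10 × 746 = 7460 W
P_in = P_out / η = 7460 / 0.814 = 9165 W
I_L = P_in / (√3·V_L·cosφ) = 9165 / (1.732 × 575 × 0.75) = 12.3 A

12.3 A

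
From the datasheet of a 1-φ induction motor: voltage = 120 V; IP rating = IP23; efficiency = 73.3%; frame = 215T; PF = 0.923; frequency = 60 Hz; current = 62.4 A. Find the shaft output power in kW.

5.07 kW

P_in = V·I·cosφ = 120 × 62.4 × 0.923 = 6911 W
P_out = η·P_in = 0.733 × 6911 = 5066 W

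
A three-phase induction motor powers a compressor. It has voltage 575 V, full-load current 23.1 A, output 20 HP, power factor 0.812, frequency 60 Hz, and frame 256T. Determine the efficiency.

79.9 %

P_out = 20 × 746 = 14920 W
P_in = √3·V_L·I_L·cosφ = 1.732 × 575 × 23.1 × 0.812 = 18680 W
η = P_out / P_in = 14920 / 18680 = 0.799 = 79.9%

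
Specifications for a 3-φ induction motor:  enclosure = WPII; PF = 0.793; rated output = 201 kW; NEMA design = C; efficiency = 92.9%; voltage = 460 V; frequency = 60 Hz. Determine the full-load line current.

342 A

P_out = 201 kW = 201000 W
P_in = P_out / η = 201000 / 0.929 = 216362 W
I_L = P_in / (√3·V_L·cosφ) = 216362 / (1.732 × 460 × 0.793) = 342 A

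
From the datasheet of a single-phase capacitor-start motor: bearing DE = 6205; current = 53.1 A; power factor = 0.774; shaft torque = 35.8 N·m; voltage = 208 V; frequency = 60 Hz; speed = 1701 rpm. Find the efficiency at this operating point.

ω = 2π × 1701/60 = 178.1 rad/s; P_out = τω = 35.8 × 178.1 = 6376 W
P_in = V·I·cosφ = 208 × 53.1 × 0.774 = 8549 W
η = P_out / P_in = 6376 / 8549 = 0.746 = 74.6%

74.6 %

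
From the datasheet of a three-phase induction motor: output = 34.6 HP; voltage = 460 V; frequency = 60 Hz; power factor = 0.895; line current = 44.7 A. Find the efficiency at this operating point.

81.0 %

P_out = 34.6 × 746 = 25812 W
P_in = √3·V_L·I_L·cosφ = 1.732 × 460 × 44.7 × 0.895 = 31874 W
η = P_out / P_in = 25812 / 31874 = 0.810 = 81.0%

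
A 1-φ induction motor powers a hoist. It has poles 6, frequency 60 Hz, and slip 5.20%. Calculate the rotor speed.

n_s = 120f/p = 120×60/6 = 1200 rpm
n = n_s(1 − s) = 1200 × (1 − 0.052) = 1138 rpm

1138 rpm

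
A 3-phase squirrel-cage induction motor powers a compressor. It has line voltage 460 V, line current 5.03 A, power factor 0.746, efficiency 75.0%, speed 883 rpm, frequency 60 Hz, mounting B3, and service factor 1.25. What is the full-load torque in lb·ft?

P_in = √3·V·I·cosφ = 1.732 × 460 × 5.03 × 0.746 = 2990 W
P_out = η·P_in = 0.75 × 2990 = 2243 W
n = 883 rpm
ω = 2π×883/60 = 92.47 rad/s
τ = P_out/ω = 2243/92.47 = 24.26 N·m
In lb·ft: 24.26/1.356 = 17.9 lb·ft

17.9 lb·ft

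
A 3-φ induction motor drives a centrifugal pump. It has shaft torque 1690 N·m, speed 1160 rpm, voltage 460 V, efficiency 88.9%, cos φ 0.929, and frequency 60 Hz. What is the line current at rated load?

312 A

ω = 2π×1160/60 = 121.5 rad/s; P_out = τω = 1690 × 121.5 = 205335 W
P_in = P_out / η = 205335 / 0.889 = 230973 W
I_L = P_in / (√3·V_L·cosφ) = 230973 / (1.732 × 460 × 0.929) = 312 A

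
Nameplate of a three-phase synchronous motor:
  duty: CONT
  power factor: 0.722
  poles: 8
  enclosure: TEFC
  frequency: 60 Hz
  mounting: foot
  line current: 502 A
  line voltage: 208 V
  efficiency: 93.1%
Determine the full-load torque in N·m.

1290 N·m

P_in = √3·V·I·cosφ = 1.732 × 208 × 502 × 0.722 = 130573 W
P_out = η·P_in = 0.931 × 130573 = 121563 W
n = n_s = 120×60/8 = 900 rpm (synchronous)
ω = 2π×900/60 = 94.25 rad/s
τ = P_out/ω = 121563/94.25 = 1290 N·m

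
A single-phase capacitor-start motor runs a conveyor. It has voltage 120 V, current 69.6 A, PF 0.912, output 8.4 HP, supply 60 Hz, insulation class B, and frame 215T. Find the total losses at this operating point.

1350 W

P_in = V·I·cosφ = 120×69.6×0.912 = 7617 W
P_out = 8.4×746 = 6266 W
Losses = P_in − P_out = 7617 − 6266 = 1351 W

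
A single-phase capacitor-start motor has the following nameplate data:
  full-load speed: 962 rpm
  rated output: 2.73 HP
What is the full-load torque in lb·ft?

14.9 lb·ft

P_out = 2.73 × 746 = 2037 W
ω = 2π × 962/60 = 100.7 rad/s
τ = P_out/ω = 2037/100.7 = 20.23 N·m
In lb·ft: 20.23/1.356 = 14.9 lb·ft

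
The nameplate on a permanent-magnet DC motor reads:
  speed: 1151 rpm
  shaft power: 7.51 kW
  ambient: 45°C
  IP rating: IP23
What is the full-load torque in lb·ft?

ω = 2π × 1151/60 = 120.5 rad/s
τ = P/ω = 7510/120.5 = 62.32 N·m
In lb·ft: 62.32/1.356 = 46 lb·ft

46 lb·ft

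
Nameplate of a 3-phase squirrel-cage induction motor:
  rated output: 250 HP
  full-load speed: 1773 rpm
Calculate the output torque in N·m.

1000 N·m

P_out = 250 × 746 = 186500 W
ω = 2π × 1773/60 = 185.7 rad/s
τ = P_out/ω = 186500/185.7 = 1000 N·m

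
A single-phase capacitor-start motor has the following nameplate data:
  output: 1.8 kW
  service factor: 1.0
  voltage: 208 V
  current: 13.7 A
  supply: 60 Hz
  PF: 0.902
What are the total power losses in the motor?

770 W

P_in = V·I·cosφ = 208×13.7×0.902 = 2570 W
P_out = 1800 W
Losses = P_in − P_out = 2570 − 1800 = 770 W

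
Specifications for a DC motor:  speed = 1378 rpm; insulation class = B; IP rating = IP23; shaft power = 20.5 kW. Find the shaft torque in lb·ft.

ω = 2π × 1378/60 = 144.3 rad/s
τ = P/ω = 20500/144.3 = 142.1 N·m
In lb·ft: 142.1/1.356 = 105 lb·ft

105 lb·ft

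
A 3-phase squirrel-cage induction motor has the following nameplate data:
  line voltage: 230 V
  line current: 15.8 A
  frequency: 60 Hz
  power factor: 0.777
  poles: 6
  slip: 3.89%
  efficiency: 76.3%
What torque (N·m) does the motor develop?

30.9 N·m

P_in = √3·V·I·cosφ = 1.732 × 230 × 15.8 × 0.777 = 4891 W
P_out = η·P_in = 0.763 × 4891 = 3732 W
n_s = 120×60/6 = 1200 rpm; n = 1200×(1−0.0389) = 1153 rpm
ω = 2π×1153/60 = 120.7 rad/s
τ = P_out/ω = 3732/120.7 = 30.9 N·m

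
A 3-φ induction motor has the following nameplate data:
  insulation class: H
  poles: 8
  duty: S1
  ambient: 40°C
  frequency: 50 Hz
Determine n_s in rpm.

n_s = 120f/p = 120×50/8 = 750 rpm

750 rpm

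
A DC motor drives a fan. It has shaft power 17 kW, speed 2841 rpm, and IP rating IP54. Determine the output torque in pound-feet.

ω = 2π × 2841/60 = 297.5 rad/s
τ = P/ω = 17000/297.5 = 57.14 N·m
In lb·ft: 57.14/1.356 = 42.1 lb·ft

42.1 lb·ft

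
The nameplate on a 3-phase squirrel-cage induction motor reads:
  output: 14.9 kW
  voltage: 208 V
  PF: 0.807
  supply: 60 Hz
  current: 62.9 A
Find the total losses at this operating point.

3390 W

P_in = √3·V·I·cosφ = 1.732×208×62.9×0.807 = 18287 W
P_out = 14900 W
Losses = P_in − P_out = 18287 − 14900 = 3387 W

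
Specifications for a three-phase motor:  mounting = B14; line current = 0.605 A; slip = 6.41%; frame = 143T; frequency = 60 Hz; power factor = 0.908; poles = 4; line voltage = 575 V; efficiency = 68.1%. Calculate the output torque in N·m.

P_in = √3·V·I·cosφ = 1.732 × 575 × 0.605 × 0.908 = 547 W
P_out = η·P_in = 0.681 × 547 = 373 W
n_s = 120×60/4 = 1800 rpm; n = 1800×(1−0.0641) = 1685 rpm
ω = 2π×1685/60 = 176.5 rad/s
τ = P_out/ω = 373/176.5 = 2.11 N·m

2.11 N·m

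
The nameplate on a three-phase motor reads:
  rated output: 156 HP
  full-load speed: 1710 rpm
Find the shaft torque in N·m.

P_out = 156 × 746 = 116376 W
ω = 2π × 1710/60 = 179.1 rad/s
τ = P_out/ω = 116376/179.1 = 650 N·m

650 N·m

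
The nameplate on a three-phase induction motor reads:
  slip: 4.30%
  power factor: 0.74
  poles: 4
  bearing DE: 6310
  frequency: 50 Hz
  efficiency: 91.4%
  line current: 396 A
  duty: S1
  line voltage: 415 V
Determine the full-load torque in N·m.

P_in = √3·V·I·cosφ = 1.732 × 415 × 396 × 0.74 = 210631 W
P_out = η·P_in = 0.914 × 210631 = 192517 W
n_s = 120×50/4 = 1500 rpm; n = 1500×(1−0.043) = 1436 rpm
ω = 2π×1436/60 = 150.4 rad/s
τ = P_out/ω = 192517/150.4 = 1280 N·m

1280 N·m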